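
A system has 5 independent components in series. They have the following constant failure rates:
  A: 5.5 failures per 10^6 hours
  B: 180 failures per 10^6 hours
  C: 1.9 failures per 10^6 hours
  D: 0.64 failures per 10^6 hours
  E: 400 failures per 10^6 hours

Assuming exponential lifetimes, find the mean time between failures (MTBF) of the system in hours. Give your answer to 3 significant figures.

1700

Series of exponential components: λ_sys = Σ λ_i
λ_sys = 0.0000055 + 0.00018 + 0.0000019 + 0.00000064 + 0.00040 = 5.8804e-04 /h
MTBF = 1 / λ_sys = 1700 h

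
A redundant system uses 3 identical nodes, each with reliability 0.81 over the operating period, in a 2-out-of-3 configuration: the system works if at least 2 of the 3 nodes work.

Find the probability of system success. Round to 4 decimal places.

R = Σ_{i=2}^{3} C(3,i) p^i (1−p)^{3−i} with p = 0.81
C(3,2)·0.81^2·0.19^1 = 0.373977
C(3,3)·0.81^3·0.19^0 = 0.531441
Sum = 0.9054

0.9054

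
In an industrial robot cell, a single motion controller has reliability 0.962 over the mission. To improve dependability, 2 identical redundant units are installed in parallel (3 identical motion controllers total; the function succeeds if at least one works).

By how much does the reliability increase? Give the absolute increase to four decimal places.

0.0379

R_before = 0.962
R_after = 1 − (1 − 0.962)^3 = 0.9999
ΔR = 0.9999 − 0.962 = 0.0379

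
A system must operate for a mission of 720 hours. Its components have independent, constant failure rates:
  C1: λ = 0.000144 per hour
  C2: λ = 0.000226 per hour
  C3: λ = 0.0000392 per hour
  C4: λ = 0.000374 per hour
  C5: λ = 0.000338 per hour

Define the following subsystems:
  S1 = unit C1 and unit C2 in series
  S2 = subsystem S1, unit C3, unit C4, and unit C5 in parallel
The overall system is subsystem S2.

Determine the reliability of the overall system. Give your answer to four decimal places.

0.9997

R(C1) = exp(−0.000144 × 720) = 0.901514
R(C2) = exp(−0.000226 × 720) = 0.849829
R(C3) = exp(−0.0000392 × 720) = 0.972171
R(C4) = exp(−0.000374 × 720) = 0.763929
R(C5) = exp(−0.000338 × 720) = 0.783989
Series (C1 and C2): 0.901514 × 0.849829 = 0.766133
Parallel ([0.766133], C3, C4, and C5): 1 − (1 − 0.766133)(1 − 0.972171)(1 − 0.763929)(1 − 0.783989) = 0.9997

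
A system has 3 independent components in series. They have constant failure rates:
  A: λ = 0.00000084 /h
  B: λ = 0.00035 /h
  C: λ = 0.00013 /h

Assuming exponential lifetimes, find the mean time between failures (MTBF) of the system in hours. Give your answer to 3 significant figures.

2080

Series of exponential components: λ_sys = Σ λ_i
λ_sys = 0.00000084 + 0.00035 + 0.00013 = 4.8084e-04 /h
MTBF = 1 / λ_sys = 2080 h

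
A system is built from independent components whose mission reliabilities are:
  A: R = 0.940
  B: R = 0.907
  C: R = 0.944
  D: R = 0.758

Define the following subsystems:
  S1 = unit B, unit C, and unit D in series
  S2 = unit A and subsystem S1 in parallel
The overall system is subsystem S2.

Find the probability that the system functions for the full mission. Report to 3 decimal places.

0.979

Series (B, C, and D): 0.90700 × 0.94400 × 0.75800 = 0.64901
Parallel (A and [0.64901]): 1 − (1 − 0.94000)(1 − 0.64901) = 0.979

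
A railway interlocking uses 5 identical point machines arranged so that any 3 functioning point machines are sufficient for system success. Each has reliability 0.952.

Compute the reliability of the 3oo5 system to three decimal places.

0.999

R = Σ_{i=3}^{5} C(5,i) p^i (1−p)^{5−i} with p = 0.952
C(5,3)·0.952^3·0.048^2 = 0.01988
C(5,4)·0.952^4·0.048^1 = 0.19713
C(5,5)·0.952^5·0.048^0 = 0.78196
Sum = 0.999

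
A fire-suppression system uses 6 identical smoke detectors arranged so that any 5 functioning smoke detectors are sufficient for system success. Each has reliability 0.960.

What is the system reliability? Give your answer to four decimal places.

R = Σ_{i=5}^{6} C(6,i) p^i (1−p)^{6−i} with p = 0.960
C(6,5)·0.960^5·0.040^1 = 0.195689
C(6,6)·0.960^6·0.040^0 = 0.782758
Sum = 0.9784

0.9784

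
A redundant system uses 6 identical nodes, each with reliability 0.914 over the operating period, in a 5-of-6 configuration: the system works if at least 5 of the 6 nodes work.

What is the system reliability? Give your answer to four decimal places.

R = Σ_{i=5}^{6} C(6,i) p^i (1−p)^{6−i} with p = 0.914
C(6,5)·0.914^5·0.086^1 = 0.329140
C(6,6)·0.914^6·0.086^0 = 0.583012
Sum = 0.9122

0.9122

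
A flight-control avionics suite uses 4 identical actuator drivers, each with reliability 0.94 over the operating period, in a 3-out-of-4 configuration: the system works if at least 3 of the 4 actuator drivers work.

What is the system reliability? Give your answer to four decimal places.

0.9801

R = Σ_{i=3}^{4} C(4,i) p^i (1−p)^{4−i} with p = 0.94
C(4,3)·0.94^3·0.06^1 = 0.199340
C(4,4)·0.94^4·0.06^0 = 0.780749
Sum = 0.9801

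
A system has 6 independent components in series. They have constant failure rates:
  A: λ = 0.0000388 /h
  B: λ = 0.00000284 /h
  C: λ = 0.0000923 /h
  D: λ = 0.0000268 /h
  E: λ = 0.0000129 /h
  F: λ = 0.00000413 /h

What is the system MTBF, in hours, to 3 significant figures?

Series of exponential components: λ_sys = Σ λ_i
λ_sys = 0.0000388 + 0.00000284 + 0.0000923 + 0.0000268 + 0.0000129 + 0.00000413 = 1.7777e-04 /h
MTBF = 1 / λ_sys = 5630 h

5630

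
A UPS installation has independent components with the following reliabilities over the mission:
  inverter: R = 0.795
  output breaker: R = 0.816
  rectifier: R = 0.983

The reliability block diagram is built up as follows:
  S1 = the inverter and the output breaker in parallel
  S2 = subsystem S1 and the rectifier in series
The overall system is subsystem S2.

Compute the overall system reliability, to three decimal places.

Parallel (inverter and output breaker): 1 − (1 − 0.79500)(1 − 0.81600) = 0.96228
Series ([0.96228] and rectifier): 0.96228 × 0.98300 = 0.946

0.946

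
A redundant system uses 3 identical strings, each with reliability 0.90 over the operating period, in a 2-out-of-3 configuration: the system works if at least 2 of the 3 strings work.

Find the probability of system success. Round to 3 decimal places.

R = Σ_{i=2}^{3} C(3,i) p^i (1−p)^{3−i} with p = 0.90
C(3,2)·0.90^2·0.10^1 = 0.24300
C(3,3)·0.90^3·0.10^0 = 0.72900
Sum = 0.972

0.972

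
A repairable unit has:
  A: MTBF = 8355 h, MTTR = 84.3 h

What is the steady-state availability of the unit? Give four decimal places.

0.9900

A(A) = MTBF/(MTBF+MTTR) = 8355/(8355+84.3) = 0.9900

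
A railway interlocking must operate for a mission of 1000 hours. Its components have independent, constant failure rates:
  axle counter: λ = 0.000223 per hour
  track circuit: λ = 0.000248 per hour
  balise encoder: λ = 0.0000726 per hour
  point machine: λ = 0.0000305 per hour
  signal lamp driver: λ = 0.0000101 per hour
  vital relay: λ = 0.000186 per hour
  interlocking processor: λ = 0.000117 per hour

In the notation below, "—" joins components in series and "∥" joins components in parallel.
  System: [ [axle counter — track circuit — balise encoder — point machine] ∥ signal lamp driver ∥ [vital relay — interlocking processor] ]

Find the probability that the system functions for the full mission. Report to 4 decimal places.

R(axle counter) = exp(−0.000223 × 1000) = 0.800115
R(track circuit) = exp(−0.000248 × 1000) = 0.780360
R(balise encoder) = exp(−0.0000726 × 1000) = 0.929973
R(point machine) = exp(−0.0000305 × 1000) = 0.969960
R(signal lamp driver) = exp(−0.0000101 × 1000) = 0.989951
R(vital relay) = exp(−0.000186 × 1000) = 0.830274
R(interlocking processor) = exp(−0.000117 × 1000) = 0.889585
Series (axle counter, track circuit, balise encoder, and point machine): 0.800115 × 0.780360 × 0.929973 × 0.969960 = 0.563212
Series (vital relay and interlocking processor): 0.830274 × 0.889585 = 0.738599
Parallel ([0.563212], signal lamp driver, and [0.738599]): 1 − (1 − 0.563212)(1 − 0.989951)(1 − 0.738599) = 0.9989

0.9989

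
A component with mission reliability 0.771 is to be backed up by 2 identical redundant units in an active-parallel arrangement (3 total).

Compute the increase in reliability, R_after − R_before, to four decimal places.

0.2170

R_before = 0.771
R_after = 1 − (1 − 0.771)^3 = 0.9880
ΔR = 0.9880 − 0.771 = 0.2170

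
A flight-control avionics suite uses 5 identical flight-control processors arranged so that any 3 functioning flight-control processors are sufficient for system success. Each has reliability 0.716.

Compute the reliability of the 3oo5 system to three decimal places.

0.857

R = Σ_{i=3}^{5} C(5,i) p^i (1−p)^{5−i} with p = 0.716
C(5,3)·0.716^3·0.284^2 = 0.29606
C(5,4)·0.716^4·0.284^1 = 0.37320
C(5,5)·0.716^5·0.284^0 = 0.18818
Sum = 0.857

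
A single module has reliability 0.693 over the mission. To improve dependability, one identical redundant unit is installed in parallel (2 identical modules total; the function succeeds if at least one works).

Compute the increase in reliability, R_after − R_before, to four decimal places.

R_before = 0.693
R_after = 1 − (1 − 0.693)^2 = 0.9058
ΔR = 0.9058 − 0.693 = 0.2128

0.2128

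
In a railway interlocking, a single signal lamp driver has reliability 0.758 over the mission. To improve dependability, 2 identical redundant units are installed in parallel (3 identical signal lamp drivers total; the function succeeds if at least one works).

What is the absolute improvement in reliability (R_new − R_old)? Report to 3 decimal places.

R_before = 0.758
R_after = 1 − (1 − 0.758)^3 = 0.986
ΔR = 0.986 − 0.758 = 0.228

0.228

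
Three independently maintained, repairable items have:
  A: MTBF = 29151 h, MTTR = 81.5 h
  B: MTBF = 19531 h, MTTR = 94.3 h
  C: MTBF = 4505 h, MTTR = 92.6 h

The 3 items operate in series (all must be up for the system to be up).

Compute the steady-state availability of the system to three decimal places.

A(A) = MTBF/(MTBF+MTTR) = 29151/(29151+81.5) = 0.997212
A(B) = MTBF/(MTBF+MTTR) = 19531/(19531+94.3) = 0.995195
A(C) = MTBF/(MTBF+MTTR) = 4505/(4505+92.6) = 0.979859
Series availability: 0.997212 × 0.995195 × 0.979859 = 0.972

0.972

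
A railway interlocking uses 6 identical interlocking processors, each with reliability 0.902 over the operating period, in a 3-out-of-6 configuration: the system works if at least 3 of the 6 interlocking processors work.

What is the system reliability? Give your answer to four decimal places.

0.9988

R = Σ_{i=3}^{6} C(6,i) p^i (1−p)^{6−i} with p = 0.902
C(6,3)·0.902^3·0.098^3 = 0.013814
C(6,4)·0.902^4·0.098^2 = 0.095361
C(6,5)·0.902^5·0.098^1 = 0.351083
C(6,6)·0.902^6·0.098^0 = 0.538566
Sum = 0.9988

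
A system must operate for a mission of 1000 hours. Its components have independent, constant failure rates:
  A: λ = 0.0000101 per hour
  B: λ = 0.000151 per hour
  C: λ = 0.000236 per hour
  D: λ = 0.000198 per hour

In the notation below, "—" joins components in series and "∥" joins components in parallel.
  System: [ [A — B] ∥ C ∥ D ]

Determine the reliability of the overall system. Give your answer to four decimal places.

0.9944

R(A) = exp(−0.0000101 × 1000) = 0.989951
R(B) = exp(−0.000151 × 1000) = 0.859848
R(C) = exp(−0.000236 × 1000) = 0.789781
R(D) = exp(−0.000198 × 1000) = 0.820370
Series (A and B): 0.989951 × 0.859848 = 0.851207
Parallel ([0.851207], C, and D): 1 − (1 − 0.851207)(1 − 0.789781)(1 − 0.820370) = 0.9944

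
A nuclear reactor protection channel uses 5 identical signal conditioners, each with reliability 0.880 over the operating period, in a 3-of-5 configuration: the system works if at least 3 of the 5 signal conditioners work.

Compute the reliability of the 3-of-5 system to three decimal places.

R = Σ_{i=3}^{5} C(5,i) p^i (1−p)^{5−i} with p = 0.880
C(5,3)·0.880^3·0.120^2 = 0.09813
C(5,4)·0.880^4·0.120^1 = 0.35982
C(5,5)·0.880^5·0.120^0 = 0.52773
Sum = 0.986

0.986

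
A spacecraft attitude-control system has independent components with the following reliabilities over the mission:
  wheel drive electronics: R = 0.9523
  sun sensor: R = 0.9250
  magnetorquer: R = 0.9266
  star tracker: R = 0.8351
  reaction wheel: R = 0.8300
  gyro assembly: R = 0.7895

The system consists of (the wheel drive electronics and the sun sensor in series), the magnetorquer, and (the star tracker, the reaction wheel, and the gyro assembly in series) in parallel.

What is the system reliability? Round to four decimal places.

Series (wheel drive electronics and sun sensor): 0.952300 × 0.925000 = 0.880878
Series (star tracker, reaction wheel, and gyro assembly): 0.835100 × 0.830000 × 0.789500 = 0.547229
Parallel ([0.880878], magnetorquer, and [0.547229]): 1 − (1 − 0.880878)(1 − 0.926600)(1 − 0.547229) = 0.9960

0.9960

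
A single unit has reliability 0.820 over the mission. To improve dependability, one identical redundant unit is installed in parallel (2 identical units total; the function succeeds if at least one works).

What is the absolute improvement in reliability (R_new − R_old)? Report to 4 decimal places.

0.1476

R_before = 0.820
R_after = 1 − (1 − 0.820)^2 = 0.9676
ΔR = 0.9676 − 0.820 = 0.1476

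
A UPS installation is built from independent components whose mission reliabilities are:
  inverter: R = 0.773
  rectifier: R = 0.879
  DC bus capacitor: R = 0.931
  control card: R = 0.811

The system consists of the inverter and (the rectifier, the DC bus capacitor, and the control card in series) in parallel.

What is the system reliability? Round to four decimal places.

0.9237

Series (rectifier, DC bus capacitor, and control card): 0.879000 × 0.931000 × 0.811000 = 0.663681
Parallel (inverter and [0.663681]): 1 − (1 − 0.773000)(1 − 0.663681) = 0.9237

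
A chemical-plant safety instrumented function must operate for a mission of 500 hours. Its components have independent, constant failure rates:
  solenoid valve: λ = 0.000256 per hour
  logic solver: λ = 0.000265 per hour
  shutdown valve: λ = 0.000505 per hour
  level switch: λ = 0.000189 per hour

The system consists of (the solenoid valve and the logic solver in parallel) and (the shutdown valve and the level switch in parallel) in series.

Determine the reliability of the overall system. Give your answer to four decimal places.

R(solenoid valve) = exp(−0.000256 × 500) = 0.879853
R(logic solver) = exp(−0.000265 × 500) = 0.875903
R(shutdown valve) = exp(−0.000505 × 500) = 0.776856
R(level switch) = exp(−0.000189 × 500) = 0.909828
Parallel (solenoid valve and logic solver): 1 − (1 − 0.879853)(1 − 0.875903) = 0.985090
Parallel (shutdown valve and level switch): 1 − (1 − 0.776856)(1 − 0.909828) = 0.979879
Series ([0.985090] and [0.979879]): 0.985090 × 0.979879 = 0.9653

0.9653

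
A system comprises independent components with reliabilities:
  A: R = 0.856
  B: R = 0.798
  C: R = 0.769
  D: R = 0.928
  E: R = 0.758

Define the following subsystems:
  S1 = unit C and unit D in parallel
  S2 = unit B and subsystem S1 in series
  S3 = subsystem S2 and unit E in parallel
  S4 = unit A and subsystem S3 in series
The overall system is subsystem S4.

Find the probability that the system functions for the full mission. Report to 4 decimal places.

Parallel (C and D): 1 − (1 − 0.769000)(1 − 0.928000) = 0.983368
Series (B and [0.983368]): 0.798000 × 0.983368 = 0.784728
Parallel ([0.784728] and E): 1 − (1 − 0.784728)(1 − 0.758000) = 0.947904
Series (A and [0.947904]): 0.856000 × 0.947904 = 0.8114

0.8114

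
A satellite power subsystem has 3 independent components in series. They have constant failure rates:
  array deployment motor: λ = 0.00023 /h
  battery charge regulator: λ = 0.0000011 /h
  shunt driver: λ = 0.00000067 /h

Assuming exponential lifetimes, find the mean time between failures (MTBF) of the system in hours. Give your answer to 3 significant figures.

4310

Series of exponential components: λ_sys = Σ λ_i
λ_sys = 0.00023 + 0.0000011 + 0.00000067 = 2.3177e-04 /h
MTBF = 1 / λ_sys = 4310 h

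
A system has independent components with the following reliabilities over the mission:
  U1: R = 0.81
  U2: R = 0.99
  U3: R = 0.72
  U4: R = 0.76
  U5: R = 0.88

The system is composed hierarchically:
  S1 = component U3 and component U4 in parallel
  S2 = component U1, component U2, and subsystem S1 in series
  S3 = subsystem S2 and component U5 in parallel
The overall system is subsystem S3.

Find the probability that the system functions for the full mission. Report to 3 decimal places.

Parallel (U3 and U4): 1 − (1 − 0.72000)(1 − 0.76000) = 0.93280
Series (U1, U2, and [0.93280]): 0.81000 × 0.99000 × 0.93280 = 0.74801
Parallel ([0.74801] and U5): 1 − (1 − 0.74801)(1 − 0.88000) = 0.970

0.970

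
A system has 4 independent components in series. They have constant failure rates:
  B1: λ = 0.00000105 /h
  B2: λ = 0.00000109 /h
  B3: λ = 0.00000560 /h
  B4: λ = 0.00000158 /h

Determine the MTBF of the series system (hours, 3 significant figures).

Series of exponential components: λ_sys = Σ λ_i
λ_sys = 0.00000105 + 0.00000109 + 0.00000560 + 0.00000158 = 9.3200e-06 /h
MTBF = 1 / λ_sys = 107000 h

107000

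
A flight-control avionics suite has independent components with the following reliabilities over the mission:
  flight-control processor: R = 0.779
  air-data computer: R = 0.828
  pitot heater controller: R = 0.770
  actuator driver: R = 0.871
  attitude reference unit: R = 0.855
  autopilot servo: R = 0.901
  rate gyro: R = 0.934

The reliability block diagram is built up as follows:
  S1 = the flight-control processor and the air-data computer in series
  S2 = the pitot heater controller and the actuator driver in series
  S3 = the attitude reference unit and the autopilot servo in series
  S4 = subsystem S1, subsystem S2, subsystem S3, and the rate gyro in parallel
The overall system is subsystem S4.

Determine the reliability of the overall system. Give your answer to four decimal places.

Series (flight-control processor and air-data computer): 0.779000 × 0.828000 = 0.645012
Series (pitot heater controller and actuator driver): 0.770000 × 0.871000 = 0.670670
Series (attitude reference unit and autopilot servo): 0.855000 × 0.901000 = 0.770355
Parallel ([0.645012], [0.670670], [0.770355], and rate gyro): 1 − (1 − 0.645012)(1 − 0.670670)(1 − 0.770355)(1 − 0.934000) = 0.9982

0.9982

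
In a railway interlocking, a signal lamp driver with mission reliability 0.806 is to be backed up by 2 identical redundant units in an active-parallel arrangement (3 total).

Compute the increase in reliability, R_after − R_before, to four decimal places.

0.1867

R_before = 0.806
R_after = 1 − (1 − 0.806)^3 = 0.9927
ΔR = 0.9927 − 0.806 = 0.1867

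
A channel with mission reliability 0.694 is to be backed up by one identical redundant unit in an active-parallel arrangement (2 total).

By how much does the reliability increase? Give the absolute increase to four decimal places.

R_before = 0.694
R_after = 1 − (1 − 0.694)^2 = 0.9064
ΔR = 0.9064 − 0.694 = 0.2124

0.2124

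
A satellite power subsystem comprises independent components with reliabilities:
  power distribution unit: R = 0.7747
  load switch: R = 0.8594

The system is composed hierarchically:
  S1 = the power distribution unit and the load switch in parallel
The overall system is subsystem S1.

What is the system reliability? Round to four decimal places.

Parallel (power distribution unit and load switch): 1 − (1 − 0.774700)(1 − 0.859400) = 0.9683

0.9683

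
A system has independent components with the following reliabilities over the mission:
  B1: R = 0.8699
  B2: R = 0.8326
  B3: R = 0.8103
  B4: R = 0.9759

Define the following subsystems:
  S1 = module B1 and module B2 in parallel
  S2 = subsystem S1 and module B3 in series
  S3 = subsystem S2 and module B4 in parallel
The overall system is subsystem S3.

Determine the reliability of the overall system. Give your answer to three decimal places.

0.995

Parallel (B1 and B2): 1 − (1 − 0.86990)(1 − 0.83260) = 0.97822
Series ([0.97822] and B3): 0.97822 × 0.81030 = 0.79265
Parallel ([0.79265] and B4): 1 − (1 − 0.79265)(1 − 0.97590) = 0.995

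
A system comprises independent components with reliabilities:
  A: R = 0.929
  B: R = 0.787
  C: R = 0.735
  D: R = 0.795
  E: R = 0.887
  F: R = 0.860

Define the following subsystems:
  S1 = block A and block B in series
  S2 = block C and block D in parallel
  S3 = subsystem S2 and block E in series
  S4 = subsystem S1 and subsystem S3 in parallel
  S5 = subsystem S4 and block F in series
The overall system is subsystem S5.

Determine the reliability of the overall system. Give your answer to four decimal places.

0.8227

Series (A and B): 0.929000 × 0.787000 = 0.731123
Parallel (C and D): 1 − (1 − 0.735000)(1 − 0.795000) = 0.945675
Series ([0.945675] and E): 0.945675 × 0.887000 = 0.838814
Parallel ([0.731123] and [0.838814]): 1 − (1 − 0.731123)(1 − 0.838814) = 0.956661
Series ([0.956661] and F): 0.956661 × 0.860000 = 0.8227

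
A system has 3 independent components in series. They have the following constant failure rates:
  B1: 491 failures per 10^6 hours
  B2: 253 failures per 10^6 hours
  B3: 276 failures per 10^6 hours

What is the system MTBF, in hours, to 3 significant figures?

Series of exponential components: λ_sys = Σ λ_i
λ_sys = 0.000491 + 0.000253 + 0.000276 = 1.0200e-03 /h
MTBF = 1 / λ_sys = 980 h

980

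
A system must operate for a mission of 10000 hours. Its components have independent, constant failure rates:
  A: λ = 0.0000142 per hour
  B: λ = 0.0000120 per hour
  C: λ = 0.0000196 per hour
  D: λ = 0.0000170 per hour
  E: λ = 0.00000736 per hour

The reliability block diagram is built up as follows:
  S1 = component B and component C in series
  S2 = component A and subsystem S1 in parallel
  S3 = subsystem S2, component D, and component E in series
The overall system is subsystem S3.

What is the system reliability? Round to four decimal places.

R(A) = exp(−0.0000142 × 10000) = 0.867621
R(B) = exp(−0.0000120 × 10000) = 0.886920
R(C) = exp(−0.0000196 × 10000) = 0.822012
R(D) = exp(−0.0000170 × 10000) = 0.843665
R(E) = exp(−0.00000736 × 10000) = 0.929043
Series (B and C): 0.886920 × 0.822012 = 0.729059
Parallel (A and [0.729059]): 1 − (1 − 0.867621)(1 − 0.729059) = 0.964133
Series ([0.964133], D, and E): 0.964133 × 0.843665 × 0.929043 = 0.7557

0.7557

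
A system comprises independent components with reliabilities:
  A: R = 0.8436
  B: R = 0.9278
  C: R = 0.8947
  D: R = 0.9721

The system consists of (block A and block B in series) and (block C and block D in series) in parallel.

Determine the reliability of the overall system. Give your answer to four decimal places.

0.9717

Series (A and B): 0.843600 × 0.927800 = 0.782692
Series (C and D): 0.894700 × 0.972100 = 0.869738
Parallel ([0.782692] and [0.869738]): 1 − (1 − 0.782692)(1 − 0.869738) = 0.9717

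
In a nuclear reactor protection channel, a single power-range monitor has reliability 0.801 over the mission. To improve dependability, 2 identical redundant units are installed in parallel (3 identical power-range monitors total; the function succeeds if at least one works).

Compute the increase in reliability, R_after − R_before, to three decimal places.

R_before = 0.801
R_after = 1 − (1 − 0.801)^3 = 0.992
ΔR = 0.992 − 0.801 = 0.191

0.191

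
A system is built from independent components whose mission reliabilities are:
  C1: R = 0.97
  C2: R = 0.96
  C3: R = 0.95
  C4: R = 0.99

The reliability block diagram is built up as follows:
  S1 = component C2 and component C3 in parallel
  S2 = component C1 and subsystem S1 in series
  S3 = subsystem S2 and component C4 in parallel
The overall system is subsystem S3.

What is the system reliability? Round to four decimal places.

Parallel (C2 and C3): 1 − (1 − 0.960000)(1 − 0.950000) = 0.998000
Series (C1 and [0.998000]): 0.970000 × 0.998000 = 0.968060
Parallel ([0.968060] and C4): 1 − (1 − 0.968060)(1 − 0.990000) = 0.9997

0.9997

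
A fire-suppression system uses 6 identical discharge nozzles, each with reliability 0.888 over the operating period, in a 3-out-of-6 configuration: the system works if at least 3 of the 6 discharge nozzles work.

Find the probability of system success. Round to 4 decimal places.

0.9980

R = Σ_{i=3}^{6} C(6,i) p^i (1−p)^{6−i} with p = 0.888
C(6,3)·0.888^3·0.112^3 = 0.019675
C(6,4)·0.888^4·0.112^2 = 0.116998
C(6,5)·0.888^5·0.112^1 = 0.371051
C(6,6)·0.888^6·0.112^0 = 0.490318
Sum = 0.9980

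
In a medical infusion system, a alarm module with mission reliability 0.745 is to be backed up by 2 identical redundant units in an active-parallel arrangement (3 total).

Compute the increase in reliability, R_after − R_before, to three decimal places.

0.238

R_before = 0.745
R_after = 1 − (1 − 0.745)^3 = 0.983
ΔR = 0.983 − 0.745 = 0.238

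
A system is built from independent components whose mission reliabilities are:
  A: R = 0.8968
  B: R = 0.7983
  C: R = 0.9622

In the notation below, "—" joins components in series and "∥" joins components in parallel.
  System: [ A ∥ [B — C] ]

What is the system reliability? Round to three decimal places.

0.976

Series (B and C): 0.79830 × 0.96220 = 0.76812
Parallel (A and [0.76812]): 1 − (1 − 0.89680)(1 − 0.76812) = 0.976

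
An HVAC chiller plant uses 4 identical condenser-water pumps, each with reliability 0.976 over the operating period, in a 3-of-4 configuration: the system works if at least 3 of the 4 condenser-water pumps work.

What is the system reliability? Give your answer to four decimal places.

R = Σ_{i=3}^{4} C(4,i) p^i (1−p)^{4−i} with p = 0.976
C(4,3)·0.976^3·0.024^1 = 0.089253
C(4,4)·0.976^4·0.024^0 = 0.907401
Sum = 0.9967

0.9967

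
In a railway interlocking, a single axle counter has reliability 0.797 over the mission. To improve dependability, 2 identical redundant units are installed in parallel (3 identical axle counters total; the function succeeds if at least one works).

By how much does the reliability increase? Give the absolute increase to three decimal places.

R_before = 0.797
R_after = 1 − (1 − 0.797)^3 = 0.992
ΔR = 0.992 − 0.797 = 0.195

0.195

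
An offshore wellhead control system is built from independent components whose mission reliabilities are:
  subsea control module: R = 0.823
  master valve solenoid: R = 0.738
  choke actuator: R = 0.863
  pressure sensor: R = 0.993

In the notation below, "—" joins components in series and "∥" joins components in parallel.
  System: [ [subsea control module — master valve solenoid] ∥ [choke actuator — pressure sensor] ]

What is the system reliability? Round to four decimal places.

0.9438

Series (subsea control module and master valve solenoid): 0.823000 × 0.738000 = 0.607374
Series (choke actuator and pressure sensor): 0.863000 × 0.993000 = 0.856959
Parallel ([0.607374] and [0.856959]): 1 − (1 − 0.607374)(1 − 0.856959) = 0.9438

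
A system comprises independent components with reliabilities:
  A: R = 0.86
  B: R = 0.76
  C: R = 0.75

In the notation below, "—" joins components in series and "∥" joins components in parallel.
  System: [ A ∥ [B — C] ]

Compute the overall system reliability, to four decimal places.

0.9398

Series (B and C): 0.760000 × 0.750000 = 0.570000
Parallel (A and [0.570000]): 1 − (1 − 0.860000)(1 − 0.570000) = 0.9398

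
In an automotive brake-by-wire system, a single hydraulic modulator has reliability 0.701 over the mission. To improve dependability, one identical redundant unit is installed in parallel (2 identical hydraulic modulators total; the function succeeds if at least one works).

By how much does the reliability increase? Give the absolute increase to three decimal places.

R_before = 0.701
R_after = 1 − (1 − 0.701)^2 = 0.911
ΔR = 0.911 − 0.701 = 0.210

0.210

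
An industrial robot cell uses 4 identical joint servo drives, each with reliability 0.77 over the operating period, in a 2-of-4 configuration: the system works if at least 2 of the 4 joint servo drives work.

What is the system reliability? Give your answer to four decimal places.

0.9597

R = Σ_{i=2}^{4} C(4,i) p^i (1−p)^{4−i} with p = 0.77
C(4,2)·0.77^2·0.23^2 = 0.188186
C(4,3)·0.77^3·0.23^1 = 0.420010
C(4,4)·0.77^4·0.23^0 = 0.351530
Sum = 0.9597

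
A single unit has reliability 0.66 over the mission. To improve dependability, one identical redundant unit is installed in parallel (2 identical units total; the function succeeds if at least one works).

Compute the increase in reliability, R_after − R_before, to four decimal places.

0.2244

R_before = 0.66
R_after = 1 − (1 − 0.66)^2 = 0.8844
ΔR = 0.8844 − 0.66 = 0.2244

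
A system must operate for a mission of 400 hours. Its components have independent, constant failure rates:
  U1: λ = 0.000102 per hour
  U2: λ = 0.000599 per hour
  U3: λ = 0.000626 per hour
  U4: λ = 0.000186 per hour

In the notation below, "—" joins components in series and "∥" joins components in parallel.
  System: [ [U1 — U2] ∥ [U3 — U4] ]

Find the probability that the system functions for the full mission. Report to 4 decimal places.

0.9322

R(U1) = exp(−0.000102 × 400) = 0.960021
R(U2) = exp(−0.000599 × 400) = 0.786943
R(U3) = exp(−0.000626 × 400) = 0.778489
R(U4) = exp(−0.000186 × 400) = 0.928300
Series (U1 and U2): 0.960021 × 0.786943 = 0.755482
Series (U3 and U4): 0.778489 × 0.928300 = 0.722671
Parallel ([0.755482] and [0.722671]): 1 − (1 − 0.755482)(1 − 0.722671) = 0.9322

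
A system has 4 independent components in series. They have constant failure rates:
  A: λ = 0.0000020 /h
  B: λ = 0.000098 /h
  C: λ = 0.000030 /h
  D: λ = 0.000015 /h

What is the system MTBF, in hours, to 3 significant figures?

Series of exponential components: λ_sys = Σ λ_i
λ_sys = 0.0000020 + 0.000098 + 0.000030 + 0.000015 = 1.4500e-04 /h
MTBF = 1 / λ_sys = 6900 h

6900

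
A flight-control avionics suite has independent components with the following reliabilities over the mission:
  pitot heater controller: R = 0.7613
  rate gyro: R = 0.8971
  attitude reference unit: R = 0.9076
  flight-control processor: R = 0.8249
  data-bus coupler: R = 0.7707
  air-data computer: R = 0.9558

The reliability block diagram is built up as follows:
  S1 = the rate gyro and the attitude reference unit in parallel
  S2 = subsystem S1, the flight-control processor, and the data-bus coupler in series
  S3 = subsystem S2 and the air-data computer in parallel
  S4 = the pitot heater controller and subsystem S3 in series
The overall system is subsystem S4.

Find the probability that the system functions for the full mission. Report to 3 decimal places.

0.749

Parallel (rate gyro and attitude reference unit): 1 − (1 − 0.89710)(1 − 0.90760) = 0.99049
Series ([0.99049], flight-control processor, and data-bus coupler): 0.99049 × 0.82490 × 0.77070 = 0.62970
Parallel ([0.62970] and air-data computer): 1 − (1 − 0.62970)(1 − 0.95580) = 0.98363
Series (pitot heater controller and [0.98363]): 0.76130 × 0.98363 = 0.749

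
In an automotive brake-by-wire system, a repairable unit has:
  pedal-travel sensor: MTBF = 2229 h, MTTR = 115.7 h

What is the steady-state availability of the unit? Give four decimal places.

0.9507

A(pedal-travel sensor) = MTBF/(MTBF+MTTR) = 2229/(2229+115.7) = 0.9507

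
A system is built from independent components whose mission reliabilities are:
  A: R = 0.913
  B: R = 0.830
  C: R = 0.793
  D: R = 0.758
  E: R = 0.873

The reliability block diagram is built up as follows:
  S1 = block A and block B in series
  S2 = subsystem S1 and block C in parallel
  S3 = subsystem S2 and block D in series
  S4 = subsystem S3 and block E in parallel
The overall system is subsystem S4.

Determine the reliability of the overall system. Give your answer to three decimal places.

0.964

Series (A and B): 0.91300 × 0.83000 = 0.75779
Parallel ([0.75779] and C): 1 − (1 − 0.75779)(1 − 0.79300) = 0.94986
Series ([0.94986] and D): 0.94986 × 0.75800 = 0.71999
Parallel ([0.71999] and E): 1 − (1 − 0.71999)(1 − 0.87300) = 0.964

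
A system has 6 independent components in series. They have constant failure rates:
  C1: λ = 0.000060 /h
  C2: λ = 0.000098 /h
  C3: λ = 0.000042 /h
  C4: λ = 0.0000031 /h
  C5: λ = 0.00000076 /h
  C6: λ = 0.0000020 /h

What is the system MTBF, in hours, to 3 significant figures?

4860

Series of exponential components: λ_sys = Σ λ_i
λ_sys = 0.000060 + 0.000098 + 0.000042 + 0.0000031 + 0.00000076 + 0.0000020 = 2.0586e-04 /h
MTBF = 1 / λ_sys = 4860 h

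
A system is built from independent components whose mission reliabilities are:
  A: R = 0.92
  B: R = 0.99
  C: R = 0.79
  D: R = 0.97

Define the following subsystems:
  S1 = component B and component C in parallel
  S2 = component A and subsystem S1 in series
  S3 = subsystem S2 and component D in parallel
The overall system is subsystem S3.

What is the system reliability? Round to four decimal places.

0.9975

Parallel (B and C): 1 − (1 − 0.990000)(1 − 0.790000) = 0.997900
Series (A and [0.997900]): 0.920000 × 0.997900 = 0.918068
Parallel ([0.918068] and D): 1 − (1 − 0.918068)(1 − 0.970000) = 0.9975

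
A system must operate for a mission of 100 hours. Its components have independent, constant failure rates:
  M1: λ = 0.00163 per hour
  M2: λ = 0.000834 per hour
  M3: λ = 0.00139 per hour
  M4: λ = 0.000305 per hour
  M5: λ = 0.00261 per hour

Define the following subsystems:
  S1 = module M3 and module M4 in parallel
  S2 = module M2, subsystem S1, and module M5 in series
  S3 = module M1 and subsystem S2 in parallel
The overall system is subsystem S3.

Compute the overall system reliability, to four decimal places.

0.9558

R(M1) = exp(−0.00163 × 100) = 0.849591
R(M2) = exp(−0.000834 × 100) = 0.919983
R(M3) = exp(−0.00139 × 100) = 0.870228
R(M4) = exp(−0.000305 × 100) = 0.969960
R(M5) = exp(−0.00261 × 100) = 0.770281
Parallel (M3 and M4): 1 − (1 − 0.870228)(1 − 0.969960) = 0.996102
Series (M2, [0.996102], and M5): 0.919983 × 0.996102 × 0.770281 = 0.705883
Parallel (M1 and [0.705883]): 1 − (1 − 0.849591)(1 − 0.705883) = 0.9558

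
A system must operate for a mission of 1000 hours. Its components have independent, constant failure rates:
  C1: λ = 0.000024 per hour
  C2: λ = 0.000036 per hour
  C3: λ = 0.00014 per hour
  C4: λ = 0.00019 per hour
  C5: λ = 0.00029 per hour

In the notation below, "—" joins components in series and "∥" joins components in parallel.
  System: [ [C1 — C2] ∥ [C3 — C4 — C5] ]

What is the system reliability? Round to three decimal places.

R(C1) = exp(−0.000024 × 1000) = 0.97629
R(C2) = exp(−0.000036 × 1000) = 0.96464
R(C3) = exp(−0.00014 × 1000) = 0.86936
R(C4) = exp(−0.00019 × 1000) = 0.82696
R(C5) = exp(−0.00029 × 1000) = 0.74826
Series (C1 and C2): 0.97629 × 0.96464 = 0.94177
Series (C3, C4, and C5): 0.86936 × 0.82696 × 0.74826 = 0.53794
Parallel ([0.94177] and [0.53794]): 1 − (1 − 0.94177)(1 − 0.53794) = 0.973

0.973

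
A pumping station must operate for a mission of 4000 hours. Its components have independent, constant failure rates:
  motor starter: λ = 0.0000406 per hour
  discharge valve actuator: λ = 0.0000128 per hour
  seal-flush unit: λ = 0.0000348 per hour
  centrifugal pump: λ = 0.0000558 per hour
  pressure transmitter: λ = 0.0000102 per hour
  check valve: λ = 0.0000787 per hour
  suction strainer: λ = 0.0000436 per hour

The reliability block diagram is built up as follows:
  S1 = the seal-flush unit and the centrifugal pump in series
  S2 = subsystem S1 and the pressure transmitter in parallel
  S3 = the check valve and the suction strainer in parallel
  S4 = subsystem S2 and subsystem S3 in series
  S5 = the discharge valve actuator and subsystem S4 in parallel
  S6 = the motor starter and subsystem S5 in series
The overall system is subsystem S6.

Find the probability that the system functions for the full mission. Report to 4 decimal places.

R(motor starter) = exp(−0.0000406 × 4000) = 0.850101
R(discharge valve actuator) = exp(−0.0000128 × 4000) = 0.950089
R(seal-flush unit) = exp(−0.0000348 × 4000) = 0.870054
R(centrifugal pump) = exp(−0.0000558 × 4000) = 0.799955
R(pressure transmitter) = exp(−0.0000102 × 4000) = 0.960021
R(check valve) = exp(−0.0000787 × 4000) = 0.729935
R(suction strainer) = exp(−0.0000436 × 4000) = 0.839961
Series (seal-flush unit and centrifugal pump): 0.870054 × 0.799955 = 0.696004
Parallel ([0.696004] and pressure transmitter): 1 − (1 − 0.696004)(1 − 0.960021) = 0.987847
Parallel (check valve and suction strainer): 1 − (1 − 0.729935)(1 − 0.839961) = 0.956779
Series ([0.987847] and [0.956779]): 0.987847 × 0.956779 = 0.945151
Parallel (discharge valve actuator and [0.945151]): 1 − (1 − 0.950089)(1 − 0.945151) = 0.997262
Series (motor starter and [0.997262]): 0.850101 × 0.997262 = 0.8478

0.8478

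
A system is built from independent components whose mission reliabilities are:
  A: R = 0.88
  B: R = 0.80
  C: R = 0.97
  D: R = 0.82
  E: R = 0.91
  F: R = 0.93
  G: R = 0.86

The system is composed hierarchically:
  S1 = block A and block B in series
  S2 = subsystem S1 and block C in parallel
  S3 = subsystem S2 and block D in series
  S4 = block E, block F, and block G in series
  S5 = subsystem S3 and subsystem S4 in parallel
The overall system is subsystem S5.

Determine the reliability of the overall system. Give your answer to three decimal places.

Series (A and B): 0.88000 × 0.80000 = 0.70400
Parallel ([0.70400] and C): 1 − (1 − 0.70400)(1 − 0.97000) = 0.99112
Series ([0.99112] and D): 0.99112 × 0.82000 = 0.81272
Series (E, F, and G): 0.91000 × 0.93000 × 0.86000 = 0.72782
Parallel ([0.81272] and [0.72782]): 1 − (1 − 0.81272)(1 − 0.72782) = 0.949

0.949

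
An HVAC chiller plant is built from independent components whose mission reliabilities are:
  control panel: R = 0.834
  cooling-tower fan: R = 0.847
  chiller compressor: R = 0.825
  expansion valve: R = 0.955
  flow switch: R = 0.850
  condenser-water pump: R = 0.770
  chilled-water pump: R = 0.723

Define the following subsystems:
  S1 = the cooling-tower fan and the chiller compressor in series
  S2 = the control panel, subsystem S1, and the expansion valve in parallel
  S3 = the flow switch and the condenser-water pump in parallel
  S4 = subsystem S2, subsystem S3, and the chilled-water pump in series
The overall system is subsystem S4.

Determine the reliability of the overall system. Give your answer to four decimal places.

Series (cooling-tower fan and chiller compressor): 0.847000 × 0.825000 = 0.698775
Parallel (control panel, [0.698775], and expansion valve): 1 − (1 − 0.834000)(1 − 0.698775)(1 − 0.955000) = 0.997750
Parallel (flow switch and condenser-water pump): 1 − (1 − 0.850000)(1 − 0.770000) = 0.965500
Series ([0.997750], [0.965500], and chilled-water pump): 0.997750 × 0.965500 × 0.723000 = 0.6965

0.6965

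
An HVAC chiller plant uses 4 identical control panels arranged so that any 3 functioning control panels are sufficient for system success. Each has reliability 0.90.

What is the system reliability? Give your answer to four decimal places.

R = Σ_{i=3}^{4} C(4,i) p^i (1−p)^{4−i} with p = 0.90
C(4,3)·0.90^3·0.10^1 = 0.291600
C(4,4)·0.90^4·0.10^0 = 0.656100
Sum = 0.9477

0.9477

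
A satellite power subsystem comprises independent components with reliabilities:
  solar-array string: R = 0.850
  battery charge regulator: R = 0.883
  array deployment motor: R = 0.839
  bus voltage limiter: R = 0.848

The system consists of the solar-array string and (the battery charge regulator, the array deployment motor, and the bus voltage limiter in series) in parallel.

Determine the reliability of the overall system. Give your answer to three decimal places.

Series (battery charge regulator, array deployment motor, and bus voltage limiter): 0.88300 × 0.83900 × 0.84800 = 0.62823
Parallel (solar-array string and [0.62823]): 1 − (1 − 0.85000)(1 − 0.62823) = 0.944

0.944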